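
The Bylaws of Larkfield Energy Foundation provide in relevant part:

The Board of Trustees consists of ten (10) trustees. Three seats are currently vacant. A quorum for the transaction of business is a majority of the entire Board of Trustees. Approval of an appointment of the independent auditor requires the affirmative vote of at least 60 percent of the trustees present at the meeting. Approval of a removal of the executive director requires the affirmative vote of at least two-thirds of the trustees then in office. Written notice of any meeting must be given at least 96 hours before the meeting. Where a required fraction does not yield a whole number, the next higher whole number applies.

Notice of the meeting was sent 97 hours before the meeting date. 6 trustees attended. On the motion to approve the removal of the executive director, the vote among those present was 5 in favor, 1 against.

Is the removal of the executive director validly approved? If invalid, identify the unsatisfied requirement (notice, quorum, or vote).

Valid — all requirements satisfied.

Notice: 97 hours given; 96 required (97 ≥ 96). Satisfied.
Quorum: 6 present; quorum is 6. Satisfied.
Vote: the removal of the executive director requires two-thirds of the trustees then in office (7). 2/3 of 7 = 4.67, rounded up to 5, so 5 affirmative votes are needed; 5 voted in favor. Satisfied.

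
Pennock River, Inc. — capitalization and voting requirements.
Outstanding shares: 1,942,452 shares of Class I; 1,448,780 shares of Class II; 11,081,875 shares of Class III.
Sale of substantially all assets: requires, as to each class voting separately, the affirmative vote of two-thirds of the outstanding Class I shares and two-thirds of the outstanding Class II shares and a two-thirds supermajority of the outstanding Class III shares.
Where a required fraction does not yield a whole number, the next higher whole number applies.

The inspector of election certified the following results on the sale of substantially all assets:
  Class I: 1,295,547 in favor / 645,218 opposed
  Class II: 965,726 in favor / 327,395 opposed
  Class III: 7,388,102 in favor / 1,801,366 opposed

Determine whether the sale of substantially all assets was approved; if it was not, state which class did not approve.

Class I: 2/3 of 1942452 = 1294968; 1,294,968 required, 1,295,547 in favor — approved.
Class II: 2/3 of 1448780 = 965853.33, rounded up to 965854; 965,854 required, 965,726 in favor — not approved.
Class III: 2/3 of 11081875 = 7387916.67, rounded up to 7387917; 7,387,917 required, 7,388,102 in favor — approved.

Not approved — the Class II shares did not give the required vote.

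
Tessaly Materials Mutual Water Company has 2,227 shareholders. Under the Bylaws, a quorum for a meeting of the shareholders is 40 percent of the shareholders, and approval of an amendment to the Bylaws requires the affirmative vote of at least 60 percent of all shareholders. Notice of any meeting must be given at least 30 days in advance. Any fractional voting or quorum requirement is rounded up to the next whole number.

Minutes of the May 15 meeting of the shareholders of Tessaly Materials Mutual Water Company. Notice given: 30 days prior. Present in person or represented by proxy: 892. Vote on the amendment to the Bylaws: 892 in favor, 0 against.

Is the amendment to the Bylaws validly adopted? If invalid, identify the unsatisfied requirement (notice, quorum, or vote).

Notice: 30 days given; 30 required. Satisfied.
Quorum: 40% of 2,227 = 890.80, rounded up to 891; 892 present. Satisfied.
Vote: requires three-fifths of all shareholders (2,227); 3/5 of 2227 = 1336.20, rounded up to 1337, so 1,337 needed; 892 in favor. Not satisfied.

Invalid — vote requirement not satisfied.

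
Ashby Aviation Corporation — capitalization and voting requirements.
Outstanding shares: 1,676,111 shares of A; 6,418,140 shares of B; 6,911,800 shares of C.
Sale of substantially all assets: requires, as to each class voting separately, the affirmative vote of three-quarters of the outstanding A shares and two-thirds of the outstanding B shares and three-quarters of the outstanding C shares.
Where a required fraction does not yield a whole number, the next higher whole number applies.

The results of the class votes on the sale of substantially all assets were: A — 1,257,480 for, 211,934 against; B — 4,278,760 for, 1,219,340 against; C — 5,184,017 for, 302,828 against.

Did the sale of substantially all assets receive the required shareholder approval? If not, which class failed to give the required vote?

Approved — every class gave the required vote.

A: 3/4 of 1676111 = 1257083.25, rounded up to 1257084; 1,257,084 required, 1,257,480 in favor — approved.
B: 2/3 of 6418140 = 4278760; 4,278,760 required, 4,278,760 in favor — approved.
C: 3/4 of 6911800 = 5183850; 5,183,850 required, 5,184,017 in favor — approved.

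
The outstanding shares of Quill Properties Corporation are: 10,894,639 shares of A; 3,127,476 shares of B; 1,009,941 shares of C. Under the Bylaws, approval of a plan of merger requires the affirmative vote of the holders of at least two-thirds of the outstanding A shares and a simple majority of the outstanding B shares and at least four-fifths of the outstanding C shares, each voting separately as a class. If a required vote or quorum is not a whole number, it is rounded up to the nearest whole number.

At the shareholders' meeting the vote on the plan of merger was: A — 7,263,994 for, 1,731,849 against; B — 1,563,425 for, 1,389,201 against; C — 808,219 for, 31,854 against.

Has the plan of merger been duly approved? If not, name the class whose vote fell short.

A: 2/3 of 10894639 = 7263092.67, rounded up to 7263093; 7,263,093 required, 7,263,994 in favor — approved.
B: a majority of 3127476 is 1563739; 1,563,739 required, 1,563,425 in favor — not approved.
C: 4/5 of 1009941 = 807952.80, rounded up to 807953; 807,953 required, 808,219 in favor — approved.

Not approved — the B shares did not give the required vote.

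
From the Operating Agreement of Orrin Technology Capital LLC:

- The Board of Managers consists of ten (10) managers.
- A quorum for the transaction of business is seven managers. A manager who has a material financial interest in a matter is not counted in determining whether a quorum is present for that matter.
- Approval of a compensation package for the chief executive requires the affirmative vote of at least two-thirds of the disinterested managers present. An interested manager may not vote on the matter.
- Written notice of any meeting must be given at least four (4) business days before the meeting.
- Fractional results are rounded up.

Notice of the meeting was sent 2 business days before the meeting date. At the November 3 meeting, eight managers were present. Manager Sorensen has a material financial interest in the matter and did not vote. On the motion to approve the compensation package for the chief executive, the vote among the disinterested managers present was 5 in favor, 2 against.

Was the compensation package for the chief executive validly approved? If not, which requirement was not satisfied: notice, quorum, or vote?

Notice: 2 business days given; 4 required (2 < 4). Not satisfied.
Quorum: 8 present, but the 1 interested manager does not count, leaving 7. Quorum is 7. Satisfied.
Vote: the compensation package for the chief executive requires two-thirds of the disinterested managers present (8 − 1 = 7). 2/3 of 7 = 4.67, rounded up to 5, so 5 affirmative votes are needed; 5 voted in favor. Satisfied.

Invalid — notice requirement not satisfied.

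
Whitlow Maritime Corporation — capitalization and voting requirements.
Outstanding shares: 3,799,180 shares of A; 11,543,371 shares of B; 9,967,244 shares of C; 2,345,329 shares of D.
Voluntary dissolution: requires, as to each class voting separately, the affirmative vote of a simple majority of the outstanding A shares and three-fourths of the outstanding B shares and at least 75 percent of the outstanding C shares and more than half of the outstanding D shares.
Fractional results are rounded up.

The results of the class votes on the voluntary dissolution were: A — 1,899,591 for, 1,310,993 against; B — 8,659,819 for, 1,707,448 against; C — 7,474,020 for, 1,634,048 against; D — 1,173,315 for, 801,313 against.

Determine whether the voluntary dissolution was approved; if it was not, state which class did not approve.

Not approved — the C shares did not give the required vote.

A: a majority of 3799180 is 1899591; 1,899,591 required, 1,899,591 in favor — approved.
B: 3/4 of 11543371 = 8657528.25, rounded up to 8657529; 8,657,529 required, 8,659,819 in favor — approved.
C: 3/4 of 9967244 = 7475433; 7,475,433 required, 7,474,020 in favor — not approved.
D: a majority of 2345329 is 1172665; 1,172,665 required, 1,173,315 in favor — approved.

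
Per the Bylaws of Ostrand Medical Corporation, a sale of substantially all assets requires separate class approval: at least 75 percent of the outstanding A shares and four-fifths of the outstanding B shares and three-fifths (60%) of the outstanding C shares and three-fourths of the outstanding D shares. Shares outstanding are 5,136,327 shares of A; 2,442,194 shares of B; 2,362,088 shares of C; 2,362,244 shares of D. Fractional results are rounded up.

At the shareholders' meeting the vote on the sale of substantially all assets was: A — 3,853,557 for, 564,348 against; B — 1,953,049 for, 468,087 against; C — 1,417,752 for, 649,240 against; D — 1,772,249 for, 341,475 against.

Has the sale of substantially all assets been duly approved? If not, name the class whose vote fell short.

A: 3/4 of 5136327 = 3852245.25, rounded up to 3852246; 3,852,246 required, 3,853,557 in favor — approved.
B: 4/5 of 2442194 = 1953755.20, rounded up to 1953756; 1,953,756 required, 1,953,049 in favor — not approved.
C: 3/5 of 2362088 = 1417252.80, rounded up to 1417253; 1,417,253 required, 1,417,752 in favor — approved.
D: 3/4 of 2362244 = 1771683; 1,771,683 required, 1,772,249 in favor — approved.

Not approved — the B shares did not give the required vote.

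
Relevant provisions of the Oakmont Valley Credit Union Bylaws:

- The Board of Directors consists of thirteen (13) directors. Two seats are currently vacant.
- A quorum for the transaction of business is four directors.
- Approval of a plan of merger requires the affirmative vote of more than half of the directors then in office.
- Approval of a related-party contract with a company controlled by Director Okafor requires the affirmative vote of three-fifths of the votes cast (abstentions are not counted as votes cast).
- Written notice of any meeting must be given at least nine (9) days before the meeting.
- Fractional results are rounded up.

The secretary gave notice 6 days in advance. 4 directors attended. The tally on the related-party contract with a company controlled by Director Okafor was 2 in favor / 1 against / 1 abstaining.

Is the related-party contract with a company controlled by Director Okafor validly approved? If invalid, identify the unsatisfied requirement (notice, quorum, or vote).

Notice: 6 days given; 9 required (6 < 9). Not satisfied.
Quorum: 4 present; quorum is 4. Satisfied.
Vote: the related-party contract with a company controlled by Director Okafor requires three-fifths of the votes cast (4 present − 1 abstaining = 3). 3/5 of 3 = 1.80, rounded up to 2, so 2 affirmative votes are needed; 2 voted in favor. Satisfied.

Invalid — notice requirement not satisfied.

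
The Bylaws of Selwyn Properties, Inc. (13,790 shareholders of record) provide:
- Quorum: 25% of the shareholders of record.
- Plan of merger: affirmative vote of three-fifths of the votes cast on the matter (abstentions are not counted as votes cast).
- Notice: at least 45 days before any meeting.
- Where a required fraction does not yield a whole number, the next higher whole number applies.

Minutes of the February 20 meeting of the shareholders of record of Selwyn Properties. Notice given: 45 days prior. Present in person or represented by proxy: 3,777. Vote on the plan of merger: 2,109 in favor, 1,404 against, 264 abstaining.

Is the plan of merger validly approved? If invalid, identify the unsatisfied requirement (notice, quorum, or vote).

Notice: 45 days given; 45 required. Satisfied.
Quorum: 25% of 13,790 = 3,447.50, rounded up to 3,448; 3,777 present. Satisfied.
Vote: requires three-fifths of the votes cast (3,777 − 264 abstaining = 3,513); 3/5 of 3513 = 2107.80, rounded up to 2108, so 2,108 needed; 2,109 in favor. Satisfied.

Valid — all requirements satisfied.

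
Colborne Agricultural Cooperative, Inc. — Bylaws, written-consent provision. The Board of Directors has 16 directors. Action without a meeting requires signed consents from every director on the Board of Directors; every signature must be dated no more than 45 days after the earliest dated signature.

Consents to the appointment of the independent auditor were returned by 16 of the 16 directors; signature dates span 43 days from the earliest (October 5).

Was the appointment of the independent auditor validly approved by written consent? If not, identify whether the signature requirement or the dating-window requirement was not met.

Signatures required: the unanimous vote of 16 — unanimous means all 16, so 16 needed; 16 signed. Sufficient.
Dating window: the latest signature is 43 days after the earliest; the limit is 45 days. Within the window.

Effective — both the signature and dating-window requirements are satisfied.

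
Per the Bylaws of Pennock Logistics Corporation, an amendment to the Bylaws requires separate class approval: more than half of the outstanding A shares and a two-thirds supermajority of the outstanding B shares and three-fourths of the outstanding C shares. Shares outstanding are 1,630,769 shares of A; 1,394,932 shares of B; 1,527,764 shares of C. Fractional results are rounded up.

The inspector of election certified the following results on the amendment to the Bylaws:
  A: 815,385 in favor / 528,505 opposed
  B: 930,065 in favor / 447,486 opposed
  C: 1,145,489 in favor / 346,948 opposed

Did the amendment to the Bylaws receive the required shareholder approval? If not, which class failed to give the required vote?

Not approved — the C shares did not give the required vote.

A: a majority of 1630769 is 815385; 815,385 required, 815,385 in favor — approved.
B: 2/3 of 1394932 = 929954.67, rounded up to 929955; 929,955 required, 930,065 in favor — approved.
C: 3/4 of 1527764 = 1145823; 1,145,823 required, 1,145,489 in favor — not approved.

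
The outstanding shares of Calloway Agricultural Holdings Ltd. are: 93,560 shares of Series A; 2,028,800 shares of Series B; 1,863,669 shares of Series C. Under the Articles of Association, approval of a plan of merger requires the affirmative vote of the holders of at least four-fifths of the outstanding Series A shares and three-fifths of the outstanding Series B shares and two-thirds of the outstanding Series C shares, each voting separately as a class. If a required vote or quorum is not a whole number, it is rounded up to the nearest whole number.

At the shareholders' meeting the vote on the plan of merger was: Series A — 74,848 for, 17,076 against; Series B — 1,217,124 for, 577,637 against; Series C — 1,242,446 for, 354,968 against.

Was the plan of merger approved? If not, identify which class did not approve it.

Series A: 4/5 of 93560 = 74848; 74,848 required, 74,848 in favor — approved.
Series B: 3/5 of 2028800 = 1217280; 1,217,280 required, 1,217,124 in favor — not approved.
Series C: 2/3 of 1863669 = 1242446; 1,242,446 required, 1,242,446 in favor — approved.

Not approved — the Series B shares did not give the required vote.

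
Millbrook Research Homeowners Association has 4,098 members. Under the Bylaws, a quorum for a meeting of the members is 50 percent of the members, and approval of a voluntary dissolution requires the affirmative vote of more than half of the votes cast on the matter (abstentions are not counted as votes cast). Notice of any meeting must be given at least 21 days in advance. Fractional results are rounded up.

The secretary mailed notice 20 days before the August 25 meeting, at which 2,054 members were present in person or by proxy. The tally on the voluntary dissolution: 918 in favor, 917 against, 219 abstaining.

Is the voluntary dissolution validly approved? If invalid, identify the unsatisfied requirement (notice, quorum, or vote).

Invalid — notice requirement not satisfied.

Notice: 20 days given; 21 required. Not satisfied.
Quorum: 50% of 4,098 = 2,049; 2,054 present. Satisfied.
Vote: requires a majority of the votes cast (2,054 − 219 abstaining = 1,835); a majority of 1835 is 918, so 918 needed; 918 in favor. Satisfied.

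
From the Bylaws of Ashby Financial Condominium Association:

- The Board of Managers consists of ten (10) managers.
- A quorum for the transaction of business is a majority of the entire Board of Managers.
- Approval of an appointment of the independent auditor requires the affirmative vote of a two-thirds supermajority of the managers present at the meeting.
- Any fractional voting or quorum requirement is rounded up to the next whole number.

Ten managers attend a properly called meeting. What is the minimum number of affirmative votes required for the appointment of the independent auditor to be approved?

The appointment of the independent auditor requires two-thirds of the managers present (10).
2/3 of 10 = 6.67, rounded up to 7.

7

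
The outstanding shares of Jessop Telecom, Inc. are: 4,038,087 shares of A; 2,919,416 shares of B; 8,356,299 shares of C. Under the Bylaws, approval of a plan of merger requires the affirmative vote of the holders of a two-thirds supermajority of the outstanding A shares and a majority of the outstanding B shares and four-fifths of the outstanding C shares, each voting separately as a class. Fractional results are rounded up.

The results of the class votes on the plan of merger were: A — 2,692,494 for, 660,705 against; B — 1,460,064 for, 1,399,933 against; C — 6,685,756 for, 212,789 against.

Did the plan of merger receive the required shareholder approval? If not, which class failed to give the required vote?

A: 2/3 of 4038087 = 2692058; 2,692,058 required, 2,692,494 in favor — approved.
B: a majority of 2919416 is 1459709; 1,459,709 required, 1,460,064 in favor — approved.
C: 4/5 of 8356299 = 6685039.20, rounded up to 6685040; 6,685,040 required, 6,685,756 in favor — approved.

Approved — every class gave the required vote.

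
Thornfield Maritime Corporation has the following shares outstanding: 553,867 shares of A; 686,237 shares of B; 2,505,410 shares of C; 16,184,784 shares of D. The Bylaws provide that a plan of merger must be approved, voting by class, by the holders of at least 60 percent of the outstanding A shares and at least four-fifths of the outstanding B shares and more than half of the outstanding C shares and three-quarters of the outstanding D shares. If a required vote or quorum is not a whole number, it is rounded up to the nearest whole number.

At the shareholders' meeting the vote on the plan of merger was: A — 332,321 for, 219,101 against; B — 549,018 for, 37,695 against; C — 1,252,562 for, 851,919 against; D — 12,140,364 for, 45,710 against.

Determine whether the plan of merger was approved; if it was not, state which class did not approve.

Not approved — the C shares did not give the required vote.

A: 3/5 of 553867 = 332320.20, rounded up to 332321; 332,321 required, 332,321 in favor — approved.
B: 4/5 of 686237 = 548989.60, rounded up to 548990; 548,990 required, 549,018 in favor — approved.
C: a majority of 2505410 is 1252706; 1,252,706 required, 1,252,562 in favor — not approved.
D: 3/4 of 16184784 = 12138588; 12,138,588 required, 12,140,364 in favor — approved.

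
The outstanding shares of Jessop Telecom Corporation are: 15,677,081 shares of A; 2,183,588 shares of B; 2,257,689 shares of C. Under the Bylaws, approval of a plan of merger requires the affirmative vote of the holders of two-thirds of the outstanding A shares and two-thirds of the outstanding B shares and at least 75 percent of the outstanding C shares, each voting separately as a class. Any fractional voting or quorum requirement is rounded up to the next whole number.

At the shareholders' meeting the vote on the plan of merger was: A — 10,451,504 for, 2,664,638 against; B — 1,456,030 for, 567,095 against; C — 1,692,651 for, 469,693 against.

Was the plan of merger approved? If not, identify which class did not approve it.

A: 2/3 of 15677081 = 10451387.33, rounded up to 10451388; 10,451,388 required, 10,451,504 in favor — approved.
B: 2/3 of 2183588 = 1455725.33, rounded up to 1455726; 1,455,726 required, 1,456,030 in favor — approved.
C: 3/4 of 2257689 = 1693266.75, rounded up to 1693267; 1,693,267 required, 1,692,651 in favor — not approved.

Not approved — the C shares did not give the required vote.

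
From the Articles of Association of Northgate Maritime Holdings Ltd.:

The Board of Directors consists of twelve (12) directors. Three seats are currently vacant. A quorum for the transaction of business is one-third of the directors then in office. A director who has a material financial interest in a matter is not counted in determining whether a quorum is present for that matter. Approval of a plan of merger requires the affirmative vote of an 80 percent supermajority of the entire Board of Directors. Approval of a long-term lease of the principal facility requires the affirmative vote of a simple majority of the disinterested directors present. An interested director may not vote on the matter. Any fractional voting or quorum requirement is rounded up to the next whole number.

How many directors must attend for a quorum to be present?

1/3 of 9 = 3.

3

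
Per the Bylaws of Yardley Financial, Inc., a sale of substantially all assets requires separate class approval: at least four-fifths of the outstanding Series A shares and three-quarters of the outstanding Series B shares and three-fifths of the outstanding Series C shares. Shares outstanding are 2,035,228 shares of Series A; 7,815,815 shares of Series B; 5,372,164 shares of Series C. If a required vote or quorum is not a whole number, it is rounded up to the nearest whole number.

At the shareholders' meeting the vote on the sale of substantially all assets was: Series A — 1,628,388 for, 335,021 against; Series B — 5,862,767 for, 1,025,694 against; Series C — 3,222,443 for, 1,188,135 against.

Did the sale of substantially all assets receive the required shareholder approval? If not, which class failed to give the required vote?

Not approved — the Series C shares did not give the required vote.

Series A: 4/5 of 2035228 = 1628182.40, rounded up to 1628183; 1,628,183 required, 1,628,388 in favor — approved.
Series B: 3/4 of 7815815 = 5861861.25, rounded up to 5861862; 5,861,862 required, 5,862,767 in favor — approved.
Series C: 3/5 of 5372164 = 3223298.40, rounded up to 3223299; 3,223,299 required, 3,222,443 in favor — not approved.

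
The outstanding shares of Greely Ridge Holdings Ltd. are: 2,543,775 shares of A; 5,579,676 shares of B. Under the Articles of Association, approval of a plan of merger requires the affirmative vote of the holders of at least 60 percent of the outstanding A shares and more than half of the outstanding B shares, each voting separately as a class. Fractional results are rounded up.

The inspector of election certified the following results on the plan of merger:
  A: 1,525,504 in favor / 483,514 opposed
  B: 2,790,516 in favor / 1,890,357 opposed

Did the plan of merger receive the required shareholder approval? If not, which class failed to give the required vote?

A: 3/5 of 2543775 = 1526265; 1,526,265 required, 1,525,504 in favor — not approved.
B: a majority of 5579676 is 2789839; 2,789,839 required, 2,790,516 in favor — approved.

Not approved — the A shares did not give the required vote.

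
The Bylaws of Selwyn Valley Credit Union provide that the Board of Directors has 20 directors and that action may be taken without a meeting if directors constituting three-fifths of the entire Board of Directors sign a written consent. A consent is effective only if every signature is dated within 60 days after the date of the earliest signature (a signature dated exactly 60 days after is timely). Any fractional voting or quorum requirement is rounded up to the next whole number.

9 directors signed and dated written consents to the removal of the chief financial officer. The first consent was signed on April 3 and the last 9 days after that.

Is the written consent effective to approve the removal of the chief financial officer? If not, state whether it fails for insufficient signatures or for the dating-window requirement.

Signatures required: three-fifths of 20 — 3/5 of 20 = 12, so 12 needed; 9 signed. Insufficient.
Dating window: the latest signature is 9 days after the earliest; the limit is 60 days. Within the window.

Not effective — insufficient signatures.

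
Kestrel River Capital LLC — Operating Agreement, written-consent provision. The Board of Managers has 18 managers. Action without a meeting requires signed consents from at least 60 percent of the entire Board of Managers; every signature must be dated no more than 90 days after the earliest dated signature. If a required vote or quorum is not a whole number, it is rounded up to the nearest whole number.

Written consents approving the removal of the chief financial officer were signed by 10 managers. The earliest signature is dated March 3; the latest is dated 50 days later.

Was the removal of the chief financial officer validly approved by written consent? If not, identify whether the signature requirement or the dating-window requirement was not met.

Not effective — insufficient signatures.

Signatures required: at least 60 percent of 18 — 3/5 of 18 = 10.80, rounded up to 11, so 11 needed; 10 signed. Insufficient.
Dating window: the latest signature is 50 days after the earliest; the limit is 90 days. Within the window.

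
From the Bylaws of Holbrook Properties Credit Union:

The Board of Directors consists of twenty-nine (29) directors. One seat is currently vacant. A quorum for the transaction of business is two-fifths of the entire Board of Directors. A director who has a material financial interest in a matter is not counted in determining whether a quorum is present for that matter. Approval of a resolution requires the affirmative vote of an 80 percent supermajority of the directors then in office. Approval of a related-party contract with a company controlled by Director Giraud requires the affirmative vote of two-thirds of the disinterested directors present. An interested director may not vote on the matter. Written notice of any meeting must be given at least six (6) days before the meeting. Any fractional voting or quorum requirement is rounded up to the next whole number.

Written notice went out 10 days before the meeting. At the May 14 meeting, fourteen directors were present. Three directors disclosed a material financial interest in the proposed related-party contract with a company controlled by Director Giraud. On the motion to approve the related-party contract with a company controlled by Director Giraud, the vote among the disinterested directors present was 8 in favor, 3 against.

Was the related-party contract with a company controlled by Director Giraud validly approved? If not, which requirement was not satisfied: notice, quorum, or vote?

Invalid — quorum requirement not satisfied.

Notice: 10 days given; 6 required (10 ≥ 6). Satisfied.
Quorum: 14 present, but the 3 interested directors do not count, leaving 11. Quorum is 12. Not satisfied.
Vote: the related-party contract with a company controlled by Director Giraud requires two-thirds of the disinterested directors present (14 − 3 = 11). 2/3 of 11 = 7.33, rounded up to 8, so 8 affirmative votes are needed; 8 voted in favor. Satisfied. (Moot — without a quorum no business can be validly transacted.)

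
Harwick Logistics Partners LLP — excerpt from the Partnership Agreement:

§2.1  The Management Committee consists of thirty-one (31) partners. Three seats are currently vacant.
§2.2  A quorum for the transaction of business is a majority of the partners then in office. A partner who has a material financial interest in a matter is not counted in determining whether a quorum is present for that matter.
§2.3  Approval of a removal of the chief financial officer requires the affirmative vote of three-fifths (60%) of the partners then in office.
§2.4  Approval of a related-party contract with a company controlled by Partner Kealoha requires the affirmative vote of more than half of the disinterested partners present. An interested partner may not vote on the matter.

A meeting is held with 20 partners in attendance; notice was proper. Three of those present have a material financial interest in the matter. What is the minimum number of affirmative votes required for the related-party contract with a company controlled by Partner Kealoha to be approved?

9

The related-party contract with a company controlled by Partner Kealoha requires a majority of the disinterested partners present (20 − 3 = 17).
A majority of 17 is 9.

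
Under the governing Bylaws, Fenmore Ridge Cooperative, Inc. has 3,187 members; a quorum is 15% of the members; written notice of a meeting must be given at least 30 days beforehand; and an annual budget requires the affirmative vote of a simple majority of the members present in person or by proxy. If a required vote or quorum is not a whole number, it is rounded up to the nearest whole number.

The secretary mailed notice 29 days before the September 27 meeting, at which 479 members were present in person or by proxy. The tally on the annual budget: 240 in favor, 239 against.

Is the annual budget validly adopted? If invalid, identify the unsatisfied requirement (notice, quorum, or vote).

Notice: 29 days given; 30 required. Not satisfied.
Quorum: 15% of 3,187 = 478.05, rounded up to 479; 479 present. Satisfied.
Vote: requires a majority of those present (479); a majority of 479 is 240, so 240 needed; 240 in favor. Satisfied.

Invalid — notice requirement not satisfied.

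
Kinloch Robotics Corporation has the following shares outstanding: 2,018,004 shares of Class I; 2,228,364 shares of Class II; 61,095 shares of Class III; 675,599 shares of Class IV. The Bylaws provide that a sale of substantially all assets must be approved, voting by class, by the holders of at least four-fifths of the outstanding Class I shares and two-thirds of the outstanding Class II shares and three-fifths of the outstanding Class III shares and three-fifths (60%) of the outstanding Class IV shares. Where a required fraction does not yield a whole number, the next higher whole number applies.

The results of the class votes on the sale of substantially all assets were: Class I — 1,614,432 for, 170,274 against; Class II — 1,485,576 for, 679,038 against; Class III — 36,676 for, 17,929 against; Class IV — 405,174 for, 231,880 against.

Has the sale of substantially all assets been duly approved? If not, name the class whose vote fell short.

Not approved — the Class IV shares did not give the required vote.

Class I: 4/5 of 2018004 = 1614403.20, rounded up to 1614404; 1,614,404 required, 1,614,432 in favor — approved.
Class II: 2/3 of 2228364 = 1485576; 1,485,576 required, 1,485,576 in favor — approved.
Class III: 3/5 of 61095 = 36657; 36,657 required, 36,676 in favor — approved.
Class IV: 3/5 of 675599 = 405359.40, rounded up to 405360; 405,360 required, 405,174 in favor — not approved.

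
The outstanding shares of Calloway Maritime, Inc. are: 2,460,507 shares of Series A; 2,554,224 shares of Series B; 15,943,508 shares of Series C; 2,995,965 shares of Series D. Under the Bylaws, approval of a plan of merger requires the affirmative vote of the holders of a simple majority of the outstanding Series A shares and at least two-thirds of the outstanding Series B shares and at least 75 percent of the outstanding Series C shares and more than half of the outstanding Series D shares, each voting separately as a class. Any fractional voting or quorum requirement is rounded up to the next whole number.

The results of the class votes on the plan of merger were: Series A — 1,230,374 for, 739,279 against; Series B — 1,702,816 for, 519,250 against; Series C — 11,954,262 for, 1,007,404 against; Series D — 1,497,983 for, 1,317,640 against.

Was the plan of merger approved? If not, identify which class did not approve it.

Series A: a majority of 2460507 is 1230254; 1,230,254 required, 1,230,374 in favor — approved.
Series B: 2/3 of 2554224 = 1702816; 1,702,816 required, 1,702,816 in favor — approved.
Series C: 3/4 of 15943508 = 11957631; 11,957,631 required, 11,954,262 in favor — not approved.
Series D: a majority of 2995965 is 1497983; 1,497,983 required, 1,497,983 in favor — approved.

Not approved — the Series C shares did not give the required vote.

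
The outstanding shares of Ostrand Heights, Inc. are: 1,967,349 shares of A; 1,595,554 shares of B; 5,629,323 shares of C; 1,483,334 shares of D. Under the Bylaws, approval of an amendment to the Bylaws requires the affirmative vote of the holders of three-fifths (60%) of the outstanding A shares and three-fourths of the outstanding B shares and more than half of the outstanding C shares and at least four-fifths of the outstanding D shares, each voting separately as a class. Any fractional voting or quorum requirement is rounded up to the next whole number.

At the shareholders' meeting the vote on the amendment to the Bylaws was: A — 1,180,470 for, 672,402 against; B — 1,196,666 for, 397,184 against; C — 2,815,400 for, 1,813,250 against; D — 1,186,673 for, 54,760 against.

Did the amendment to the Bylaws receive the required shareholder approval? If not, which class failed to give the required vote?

A: 3/5 of 1967349 = 1180409.40, rounded up to 1180410; 1,180,410 required, 1,180,470 in favor — approved.
B: 3/4 of 1595554 = 1196665.50, rounded up to 1196666; 1,196,666 required, 1,196,666 in favor — approved.
C: a majority of 5629323 is 2814662; 2,814,662 required, 2,815,400 in favor — approved.
D: 4/5 of 1483334 = 1186667.20, rounded up to 1186668; 1,186,668 required, 1,186,673 in favor — approved.

Approved — every class gave the required vote.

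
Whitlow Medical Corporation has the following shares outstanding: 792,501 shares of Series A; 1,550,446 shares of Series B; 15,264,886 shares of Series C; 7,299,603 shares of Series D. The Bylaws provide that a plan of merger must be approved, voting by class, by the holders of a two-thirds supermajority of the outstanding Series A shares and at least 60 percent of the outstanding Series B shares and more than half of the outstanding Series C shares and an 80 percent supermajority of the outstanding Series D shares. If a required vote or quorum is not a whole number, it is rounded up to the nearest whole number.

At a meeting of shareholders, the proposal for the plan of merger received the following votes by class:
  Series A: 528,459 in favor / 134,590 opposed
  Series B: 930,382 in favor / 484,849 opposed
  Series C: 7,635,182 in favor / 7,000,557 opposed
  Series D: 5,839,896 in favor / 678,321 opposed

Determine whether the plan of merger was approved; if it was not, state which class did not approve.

Approved — every class gave the required vote.

Series A: 2/3 of 792501 = 528334; 528,334 required, 528,459 in favor — approved.
Series B: 3/5 of 1550446 = 930267.60, rounded up to 930268; 930,268 required, 930,382 in favor — approved.
Series C: a majority of 15264886 is 7632444; 7,632,444 required, 7,635,182 in favor — approved.
Series D: 4/5 of 7299603 = 5839682.40, rounded up to 5839683; 5,839,683 required, 5,839,896 in favor — approved.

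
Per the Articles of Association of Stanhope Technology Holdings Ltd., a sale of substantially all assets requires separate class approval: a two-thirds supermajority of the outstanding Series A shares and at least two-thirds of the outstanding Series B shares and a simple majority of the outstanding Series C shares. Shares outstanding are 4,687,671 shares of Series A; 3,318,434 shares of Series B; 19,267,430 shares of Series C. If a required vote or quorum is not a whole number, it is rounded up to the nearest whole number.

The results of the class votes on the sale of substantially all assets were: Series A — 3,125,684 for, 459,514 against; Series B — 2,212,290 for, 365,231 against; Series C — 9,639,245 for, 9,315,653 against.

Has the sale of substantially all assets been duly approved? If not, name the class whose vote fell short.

Series A: 2/3 of 4687671 = 3125114; 3,125,114 required, 3,125,684 in favor — approved.
Series B: 2/3 of 3318434 = 2212289.33, rounded up to 2212290; 2,212,290 required, 2,212,290 in favor — approved.
Series C: a majority of 19267430 is 9633716; 9,633,716 required, 9,639,245 in favor — approved.

Approved — every class gave the required vote.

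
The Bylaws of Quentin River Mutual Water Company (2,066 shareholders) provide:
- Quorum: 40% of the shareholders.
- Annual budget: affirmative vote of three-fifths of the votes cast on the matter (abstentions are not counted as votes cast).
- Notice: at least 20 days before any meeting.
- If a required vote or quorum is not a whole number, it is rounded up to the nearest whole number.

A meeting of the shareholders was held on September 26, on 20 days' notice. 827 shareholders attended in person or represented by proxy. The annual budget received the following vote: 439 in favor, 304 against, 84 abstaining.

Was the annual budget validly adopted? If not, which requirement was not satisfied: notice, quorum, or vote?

Notice: 20 days given; 20 required. Satisfied.
Quorum: 40% of 2,066 = 826.40, rounded up to 827; 827 present. Satisfied.
Vote: requires three-fifths of the votes cast (827 − 84 abstaining = 743); 3/5 of 743 = 445.80, rounded up to 446, so 446 needed; 439 in favor. Not satisfied.

Invalid — vote requirement not satisfied.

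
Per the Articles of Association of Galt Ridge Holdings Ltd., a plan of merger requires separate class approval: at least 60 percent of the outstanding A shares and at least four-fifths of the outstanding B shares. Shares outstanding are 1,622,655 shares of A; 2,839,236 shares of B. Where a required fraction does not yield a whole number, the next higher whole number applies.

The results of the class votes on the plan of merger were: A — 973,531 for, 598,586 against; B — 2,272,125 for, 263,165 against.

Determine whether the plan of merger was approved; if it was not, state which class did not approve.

A: 3/5 of 1622655 = 973593; 973,593 required, 973,531 in favor — not approved.
B: 4/5 of 2839236 = 2271388.80, rounded up to 2271389; 2,271,389 required, 2,272,125 in favor — approved.

Not approved — the A shares did not give the required vote.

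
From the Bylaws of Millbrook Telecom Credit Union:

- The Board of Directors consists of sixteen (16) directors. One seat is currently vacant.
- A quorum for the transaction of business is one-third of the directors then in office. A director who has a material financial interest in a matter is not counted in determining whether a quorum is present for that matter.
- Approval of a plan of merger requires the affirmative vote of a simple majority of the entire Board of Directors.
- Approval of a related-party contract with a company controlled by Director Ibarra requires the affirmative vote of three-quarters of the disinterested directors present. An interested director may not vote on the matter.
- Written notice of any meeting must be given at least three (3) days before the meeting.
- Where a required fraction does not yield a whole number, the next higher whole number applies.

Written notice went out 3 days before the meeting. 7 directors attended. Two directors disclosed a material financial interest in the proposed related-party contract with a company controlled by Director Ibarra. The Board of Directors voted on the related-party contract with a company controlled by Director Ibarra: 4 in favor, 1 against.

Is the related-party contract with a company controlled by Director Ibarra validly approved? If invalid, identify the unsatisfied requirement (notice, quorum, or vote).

Valid — all requirements satisfied.

Notice: 3 days given; 3 required (3 ≥ 3). Satisfied.
Quorum: 7 present, but the 2 interested directors do not count, leaving 5. Quorum is 5. Satisfied.
Vote: the related-party contract with a company controlled by Director Ibarra requires three-fourths of the disinterested directors present (7 − 2 = 5). 3/4 of 5 = 3.75, rounded up to 4, so 4 affirmative votes are needed; 4 voted in favor. Satisfied.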